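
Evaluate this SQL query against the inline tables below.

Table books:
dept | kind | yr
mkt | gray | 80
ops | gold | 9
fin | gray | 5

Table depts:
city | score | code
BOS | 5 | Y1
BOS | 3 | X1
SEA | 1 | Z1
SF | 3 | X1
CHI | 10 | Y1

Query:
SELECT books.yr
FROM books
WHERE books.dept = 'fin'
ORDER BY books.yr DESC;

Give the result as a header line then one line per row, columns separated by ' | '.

After WHERE (1 rows):
books.dept | books.kind | books.yr
fin | gray | 5
After SELECT (1 rows):
books.yr
5
After ORDER BY (1 rows):
books.yr
5

== RESULT ==
books.yr
5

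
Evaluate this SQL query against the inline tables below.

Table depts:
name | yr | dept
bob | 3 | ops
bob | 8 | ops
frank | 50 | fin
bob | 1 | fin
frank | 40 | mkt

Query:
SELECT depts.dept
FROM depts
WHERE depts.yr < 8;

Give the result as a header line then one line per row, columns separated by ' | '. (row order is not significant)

== RESULT ==
depts.dept
ops
fin

Derivation:
After WHERE (2 rows):
depts.name | depts.yr | depts.dept
bob | 3 | ops
bob | 1 | fin
After SELECT (2 rows):
depts.dept
ops
fin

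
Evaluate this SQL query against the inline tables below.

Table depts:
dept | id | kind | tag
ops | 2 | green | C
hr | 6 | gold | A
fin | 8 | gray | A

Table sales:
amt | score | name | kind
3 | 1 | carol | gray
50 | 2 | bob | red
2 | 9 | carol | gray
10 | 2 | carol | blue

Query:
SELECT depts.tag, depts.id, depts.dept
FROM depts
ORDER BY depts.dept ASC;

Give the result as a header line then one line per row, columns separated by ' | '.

After SELECT (3 rows):
depts.tag | depts.id | depts.dept
C | 2 | ops
A | 6 | hr
A | 8 | fin
After ORDER BY (3 rows):
depts.tag | depts.id | depts.dept
A | 8 | fin
A | 6 | hr
C | 2 | ops

== RESULT ==
depts.tag | depts.id | depts.dept
A | 8 | fin
A | 6 | hr
C | 2 | ops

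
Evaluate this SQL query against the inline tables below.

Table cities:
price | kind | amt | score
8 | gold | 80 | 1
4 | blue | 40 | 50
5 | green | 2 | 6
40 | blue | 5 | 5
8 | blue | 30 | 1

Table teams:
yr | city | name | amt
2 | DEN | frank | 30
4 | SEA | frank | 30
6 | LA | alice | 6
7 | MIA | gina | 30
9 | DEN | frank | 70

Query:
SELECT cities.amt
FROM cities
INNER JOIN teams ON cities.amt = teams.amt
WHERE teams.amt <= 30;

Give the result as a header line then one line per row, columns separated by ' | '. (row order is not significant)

== RESULT ==
cities.amt
30
30
30

Derivation:
After JOIN teams (3 rows):
cities.price | cities.kind | cities.amt | cities.score | teams.yr | teams.city | teams.name | teams.amt
8 | blue | 30 | 1 | 2 | DEN | frank | 30
8 | blue | 30 | 1 | 4 | SEA | frank | 30
8 | blue | 30 | 1 | 7 | MIA | gina | 30
After WHERE (3 rows):
cities.price | cities.kind | cities.amt | cities.score | teams.yr | teams.city | teams.name | teams.amt
8 | blue | 30 | 1 | 2 | DEN | frank | 30
8 | blue | 30 | 1 | 4 | SEA | frank | 30
8 | blue | 30 | 1 | 7 | MIA | gina | 30
After SELECT (3 rows):
cities.amt
30
30
30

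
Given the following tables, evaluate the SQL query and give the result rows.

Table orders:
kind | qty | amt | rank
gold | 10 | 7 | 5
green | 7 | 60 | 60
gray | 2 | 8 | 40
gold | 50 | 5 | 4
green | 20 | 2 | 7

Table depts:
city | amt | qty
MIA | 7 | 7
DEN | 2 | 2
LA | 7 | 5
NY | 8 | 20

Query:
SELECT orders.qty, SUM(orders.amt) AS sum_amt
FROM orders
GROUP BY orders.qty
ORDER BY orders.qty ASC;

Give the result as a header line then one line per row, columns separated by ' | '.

== RESULT ==
orders.qty | sum_amt
2 | 8
7 | 60
10 | 7
20 | 2
50 | 5

Derivation:
After GROUP BY (5 rows):
orders.qty | sum_amt
10 | 7
7 | 60
2 | 8
50 | 5
20 | 2
After ORDER BY (5 rows):
orders.qty | sum_amt
2 | 8
7 | 60
10 | 7
20 | 2
50 | 5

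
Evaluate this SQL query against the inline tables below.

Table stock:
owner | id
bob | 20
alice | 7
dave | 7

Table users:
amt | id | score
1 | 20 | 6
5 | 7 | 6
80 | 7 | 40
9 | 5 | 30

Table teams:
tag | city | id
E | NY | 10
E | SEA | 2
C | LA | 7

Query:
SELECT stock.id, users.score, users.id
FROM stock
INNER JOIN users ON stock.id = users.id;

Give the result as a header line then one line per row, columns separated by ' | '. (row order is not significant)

== RESULT ==
stock.id | users.score | users.id
20 | 6 | 20
7 | 6 | 7
7 | 40 | 7
7 | 6 | 7
7 | 40 | 7

Derivation:
After JOIN users (5 rows):
stock.owner | stock.id | users.amt | users.id | users.score
bob | 20 | 1 | 20 | 6
alice | 7 | 5 | 7 | 6
alice | 7 | 80 | 7 | 40
dave | 7 | 5 | 7 | 6
dave | 7 | 80 | 7 | 40
After SELECT (5 rows):
stock.id | users.score | users.id
20 | 6 | 20
7 | 6 | 7
7 | 40 | 7
7 | 6 | 7
7 | 40 | 7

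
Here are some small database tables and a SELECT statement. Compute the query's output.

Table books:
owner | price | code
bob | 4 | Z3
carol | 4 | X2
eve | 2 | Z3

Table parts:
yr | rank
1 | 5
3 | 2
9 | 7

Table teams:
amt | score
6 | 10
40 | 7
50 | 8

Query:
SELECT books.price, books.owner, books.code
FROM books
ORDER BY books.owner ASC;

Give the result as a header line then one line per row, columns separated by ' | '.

After SELECT (3 rows):
books.price | books.owner | books.code
4 | bob | Z3
4 | carol | X2
2 | eve | Z3
After ORDER BY (3 rows):
books.price | books.owner | books.code
4 | bob | Z3
4 | carol | X2
2 | eve | Z3

== RESULT ==
books.price | books.owner | books.code
4 | bob | Z3
4 | carol | X2
2 | eve | Z3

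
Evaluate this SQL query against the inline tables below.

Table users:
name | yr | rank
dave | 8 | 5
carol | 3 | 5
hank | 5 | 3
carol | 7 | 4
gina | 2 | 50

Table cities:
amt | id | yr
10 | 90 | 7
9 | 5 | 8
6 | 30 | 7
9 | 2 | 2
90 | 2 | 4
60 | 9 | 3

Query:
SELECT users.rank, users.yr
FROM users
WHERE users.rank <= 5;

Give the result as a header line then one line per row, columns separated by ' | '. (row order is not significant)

After WHERE (4 rows):
users.name | users.yr | users.rank
dave | 8 | 5
carol | 3 | 5
hank | 5 | 3
carol | 7 | 4
After SELECT (4 rows):
users.rank | users.yr
5 | 8
5 | 3
3 | 5
4 | 7

== RESULT ==
users.rank | users.yr
5 | 8
5 | 3
3 | 5
4 | 7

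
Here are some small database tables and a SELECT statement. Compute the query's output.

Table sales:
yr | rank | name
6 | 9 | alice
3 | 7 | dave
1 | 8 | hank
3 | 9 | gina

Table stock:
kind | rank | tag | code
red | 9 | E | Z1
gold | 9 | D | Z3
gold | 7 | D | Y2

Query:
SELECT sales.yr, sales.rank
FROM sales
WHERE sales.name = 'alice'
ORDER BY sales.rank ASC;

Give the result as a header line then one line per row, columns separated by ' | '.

== RESULT ==
sales.yr | sales.rank
6 | 9

Derivation:
After WHERE (1 rows):
sales.yr | sales.rank | sales.name
6 | 9 | alice
After SELECT (1 rows):
sales.yr | sales.rank
6 | 9
After ORDER BY (1 rows):
sales.yr | sales.rank
6 | 9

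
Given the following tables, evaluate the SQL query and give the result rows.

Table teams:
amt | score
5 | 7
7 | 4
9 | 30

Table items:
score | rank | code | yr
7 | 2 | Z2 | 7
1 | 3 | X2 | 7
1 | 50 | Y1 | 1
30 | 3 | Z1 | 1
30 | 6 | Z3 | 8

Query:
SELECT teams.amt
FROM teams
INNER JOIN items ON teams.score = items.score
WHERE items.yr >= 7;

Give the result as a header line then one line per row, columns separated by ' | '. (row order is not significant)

After JOIN items (3 rows):
teams.amt | teams.score | items.score | items.rank | items.code | items.yr
5 | 7 | 7 | 2 | Z2 | 7
9 | 30 | 30 | 3 | Z1 | 1
9 | 30 | 30 | 6 | Z3 | 8
After WHERE (2 rows):
teams.amt | teams.score | items.score | items.rank | items.code | items.yr
5 | 7 | 7 | 2 | Z2 | 7
9 | 30 | 30 | 6 | Z3 | 8
After SELECT (2 rows):
teams.amt
5
9

== RESULT ==
teams.amt
5
9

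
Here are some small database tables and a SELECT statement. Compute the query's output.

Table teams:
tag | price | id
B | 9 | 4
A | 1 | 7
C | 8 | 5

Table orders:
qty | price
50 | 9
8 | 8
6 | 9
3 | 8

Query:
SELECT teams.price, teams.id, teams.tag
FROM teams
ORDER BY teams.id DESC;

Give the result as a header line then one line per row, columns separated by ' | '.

After SELECT (3 rows):
teams.price | teams.id | teams.tag
9 | 4 | B
1 | 7 | A
8 | 5 | C
After ORDER BY (3 rows):
teams.price | teams.id | teams.tag
1 | 7 | A
8 | 5 | C
9 | 4 | B

== RESULT ==
teams.price | teams.id | teams.tag
1 | 7 | A
8 | 5 | C
9 | 4 | B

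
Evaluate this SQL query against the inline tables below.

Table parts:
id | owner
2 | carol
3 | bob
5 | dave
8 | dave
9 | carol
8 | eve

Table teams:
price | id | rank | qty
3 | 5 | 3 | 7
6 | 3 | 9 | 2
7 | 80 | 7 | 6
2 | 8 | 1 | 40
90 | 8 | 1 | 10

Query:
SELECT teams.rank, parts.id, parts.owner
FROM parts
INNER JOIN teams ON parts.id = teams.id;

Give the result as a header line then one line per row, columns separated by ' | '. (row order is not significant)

After JOIN teams (6 rows):
parts.id | parts.owner | teams.price | teams.id | teams.rank | teams.qty
3 | bob | 6 | 3 | 9 | 2
5 | dave | 3 | 5 | 3 | 7
8 | dave | 2 | 8 | 1 | 40
8 | dave | 90 | 8 | 1 | 10
8 | eve | 2 | 8 | 1 | 40
8 | eve | 90 | 8 | 1 | 10
After SELECT (6 rows):
teams.rank | parts.id | parts.owner
9 | 3 | bob
3 | 5 | dave
1 | 8 | dave
1 | 8 | dave
1 | 8 | eve
1 | 8 | eve

== RESULT ==
teams.rank | parts.id | parts.owner
9 | 3 | bob
3 | 5 | dave
1 | 8 | dave
1 | 8 | dave
1 | 8 | eve
1 | 8 | eve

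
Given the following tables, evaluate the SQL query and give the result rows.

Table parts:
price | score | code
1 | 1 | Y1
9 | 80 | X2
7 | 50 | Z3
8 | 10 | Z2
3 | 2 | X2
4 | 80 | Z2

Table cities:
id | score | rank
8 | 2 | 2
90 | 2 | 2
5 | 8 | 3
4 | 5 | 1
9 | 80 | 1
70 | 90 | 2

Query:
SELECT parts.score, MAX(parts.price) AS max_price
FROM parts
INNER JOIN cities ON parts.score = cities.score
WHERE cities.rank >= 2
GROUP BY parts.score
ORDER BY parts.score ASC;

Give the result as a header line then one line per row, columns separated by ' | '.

== RESULT ==
parts.score | max_price
2 | 3

Derivation:
After JOIN cities (4 rows):
parts.price | parts.score | parts.code | cities.id | cities.score | cities.rank
9 | 80 | X2 | 9 | 80 | 1
3 | 2 | X2 | 8 | 2 | 2
3 | 2 | X2 | 90 | 2 | 2
4 | 80 | Z2 | 9 | 80 | 1
After WHERE (2 rows):
parts.price | parts.score | parts.code | cities.id | cities.score | cities.rank
3 | 2 | X2 | 8 | 2 | 2
3 | 2 | X2 | 90 | 2 | 2
After GROUP BY (1 rows):
parts.score | max_price
2 | 3
After ORDER BY (1 rows):
parts.score | max_price
2 | 3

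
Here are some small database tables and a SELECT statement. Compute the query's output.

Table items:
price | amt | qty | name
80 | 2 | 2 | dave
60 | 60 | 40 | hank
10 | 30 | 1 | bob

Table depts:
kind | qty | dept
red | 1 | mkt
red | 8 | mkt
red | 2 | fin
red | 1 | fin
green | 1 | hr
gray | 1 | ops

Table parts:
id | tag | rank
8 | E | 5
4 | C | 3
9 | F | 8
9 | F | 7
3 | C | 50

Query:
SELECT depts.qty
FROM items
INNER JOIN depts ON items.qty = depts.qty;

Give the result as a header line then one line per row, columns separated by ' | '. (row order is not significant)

After JOIN depts (5 rows):
items.price | items.amt | items.qty | items.name | depts.kind | depts.qty | depts.dept
80 | 2 | 2 | dave | red | 2 | fin
10 | 30 | 1 | bob | red | 1 | mkt
10 | 30 | 1 | bob | red | 1 | fin
10 | 30 | 1 | bob | green | 1 | hr
10 | 30 | 1 | bob | gray | 1 | ops
After SELECT (5 rows):
depts.qty
2
1
1
1
1

== RESULT ==
depts.qty
2
1
1
1
1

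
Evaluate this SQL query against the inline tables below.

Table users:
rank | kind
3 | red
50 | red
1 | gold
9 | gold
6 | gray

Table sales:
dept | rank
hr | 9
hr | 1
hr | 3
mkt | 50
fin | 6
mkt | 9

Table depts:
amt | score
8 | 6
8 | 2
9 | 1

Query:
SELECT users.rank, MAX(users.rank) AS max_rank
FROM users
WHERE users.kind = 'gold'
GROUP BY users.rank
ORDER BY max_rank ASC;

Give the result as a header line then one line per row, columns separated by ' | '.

== RESULT ==
users.rank | max_rank
1 | 1
9 | 9

Derivation:
After WHERE (2 rows):
users.rank | users.kind
1 | gold
9 | gold
After GROUP BY (2 rows):
users.rank | max_rank
1 | 1
9 | 9
After ORDER BY (2 rows):
users.rank | max_rank
1 | 1
9 | 9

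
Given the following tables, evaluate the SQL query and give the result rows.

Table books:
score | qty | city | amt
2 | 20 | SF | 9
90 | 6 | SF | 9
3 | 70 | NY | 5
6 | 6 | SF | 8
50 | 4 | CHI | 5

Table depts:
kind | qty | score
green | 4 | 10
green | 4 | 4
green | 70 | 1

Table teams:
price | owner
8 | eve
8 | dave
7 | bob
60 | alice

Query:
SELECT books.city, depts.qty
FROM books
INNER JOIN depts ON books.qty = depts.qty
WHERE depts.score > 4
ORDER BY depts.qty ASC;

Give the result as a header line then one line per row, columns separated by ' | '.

After JOIN depts (3 rows):
books.score | books.qty | books.city | books.amt | depts.kind | depts.qty | depts.score
3 | 70 | NY | 5 | green | 70 | 1
50 | 4 | CHI | 5 | green | 4 | 10
50 | 4 | CHI | 5 | green | 4 | 4
After WHERE (1 rows):
books.score | books.qty | books.city | books.amt | depts.kind | depts.qty | depts.score
50 | 4 | CHI | 5 | green | 4 | 10
After SELECT (1 rows):
books.city | depts.qty
CHI | 4
After ORDER BY (1 rows):
books.city | depts.qty
CHI | 4

== RESULT ==
books.city | depts.qty
CHI | 4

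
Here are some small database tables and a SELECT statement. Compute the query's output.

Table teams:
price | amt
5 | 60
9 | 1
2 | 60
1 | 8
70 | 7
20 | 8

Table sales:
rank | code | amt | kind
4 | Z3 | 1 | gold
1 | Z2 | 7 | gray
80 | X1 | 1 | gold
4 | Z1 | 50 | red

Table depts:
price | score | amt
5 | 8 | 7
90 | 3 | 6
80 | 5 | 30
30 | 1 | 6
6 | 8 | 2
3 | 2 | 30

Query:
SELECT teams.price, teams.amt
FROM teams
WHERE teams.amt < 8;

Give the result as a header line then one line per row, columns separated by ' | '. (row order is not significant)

== RESULT ==
teams.price | teams.amt
9 | 1
70 | 7

Derivation:
After WHERE (2 rows):
teams.price | teams.amt
9 | 1
70 | 7
After SELECT (2 rows):
teams.price | teams.amt
9 | 1
70 | 7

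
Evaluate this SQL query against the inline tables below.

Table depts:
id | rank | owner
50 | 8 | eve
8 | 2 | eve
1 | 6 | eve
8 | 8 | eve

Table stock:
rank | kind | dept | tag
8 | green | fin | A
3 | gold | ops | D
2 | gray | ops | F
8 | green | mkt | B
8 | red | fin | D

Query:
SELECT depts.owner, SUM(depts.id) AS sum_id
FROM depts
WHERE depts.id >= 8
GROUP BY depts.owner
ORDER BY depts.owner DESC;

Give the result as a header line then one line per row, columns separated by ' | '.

After WHERE (3 rows):
depts.id | depts.rank | depts.owner
50 | 8 | eve
8 | 2 | eve
8 | 8 | eve
After GROUP BY (1 rows):
depts.owner | sum_id
eve | 66
After ORDER BY (1 rows):
depts.owner | sum_id
eve | 66

== RESULT ==
depts.owner | sum_id
eve | 66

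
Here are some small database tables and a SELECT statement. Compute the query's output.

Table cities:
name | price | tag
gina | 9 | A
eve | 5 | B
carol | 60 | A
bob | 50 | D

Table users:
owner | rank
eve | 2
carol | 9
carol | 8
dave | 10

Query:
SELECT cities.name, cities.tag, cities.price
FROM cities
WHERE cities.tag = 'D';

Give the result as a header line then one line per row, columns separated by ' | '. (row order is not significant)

After WHERE (1 rows):
cities.name | cities.price | cities.tag
bob | 50 | D
After SELECT (1 rows):
cities.name | cities.tag | cities.price
bob | D | 50

== RESULT ==
cities.name | cities.tag | cities.price
bob | D | 50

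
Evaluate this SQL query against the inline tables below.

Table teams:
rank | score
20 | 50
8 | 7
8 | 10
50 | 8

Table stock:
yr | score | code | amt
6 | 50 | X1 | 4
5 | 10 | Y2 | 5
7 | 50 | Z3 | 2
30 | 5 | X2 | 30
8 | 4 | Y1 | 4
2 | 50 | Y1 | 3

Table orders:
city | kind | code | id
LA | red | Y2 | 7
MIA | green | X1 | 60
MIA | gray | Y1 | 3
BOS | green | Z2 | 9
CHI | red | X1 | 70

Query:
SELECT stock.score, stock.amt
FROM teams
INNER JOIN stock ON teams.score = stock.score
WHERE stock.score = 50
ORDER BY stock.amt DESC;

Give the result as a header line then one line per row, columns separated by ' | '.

== RESULT ==
stock.score | stock.amt
50 | 4
50 | 3
50 | 2

Derivation:
After JOIN stock (4 rows):
teams.rank | teams.score | stock.yr | stock.score | stock.code | stock.amt
20 | 50 | 6 | 50 | X1 | 4
20 | 50 | 7 | 50 | Z3 | 2
20 | 50 | 2 | 50 | Y1 | 3
8 | 10 | 5 | 10 | Y2 | 5
After WHERE (3 rows):
teams.rank | teams.score | stock.yr | stock.score | stock.code | stock.amt
20 | 50 | 6 | 50 | X1 | 4
20 | 50 | 7 | 50 | Z3 | 2
20 | 50 | 2 | 50 | Y1 | 3
After SELECT (3 rows):
stock.score | stock.amt
50 | 4
50 | 2
50 | 3
After ORDER BY (3 rows):
stock.score | stock.amt
50 | 4
50 | 3
50 | 2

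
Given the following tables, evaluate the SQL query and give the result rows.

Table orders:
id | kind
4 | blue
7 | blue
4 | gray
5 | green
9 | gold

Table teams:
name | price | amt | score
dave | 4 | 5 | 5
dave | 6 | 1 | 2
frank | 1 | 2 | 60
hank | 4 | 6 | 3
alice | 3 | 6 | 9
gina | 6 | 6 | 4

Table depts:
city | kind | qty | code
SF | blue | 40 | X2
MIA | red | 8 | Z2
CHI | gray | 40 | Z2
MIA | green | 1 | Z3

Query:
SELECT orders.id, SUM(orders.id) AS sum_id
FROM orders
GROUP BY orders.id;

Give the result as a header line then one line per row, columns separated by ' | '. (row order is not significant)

After GROUP BY (4 rows):
orders.id | sum_id
4 | 8
7 | 7
5 | 5
9 | 9

== RESULT ==
orders.id | sum_id
4 | 8
7 | 7
5 | 5
9 | 9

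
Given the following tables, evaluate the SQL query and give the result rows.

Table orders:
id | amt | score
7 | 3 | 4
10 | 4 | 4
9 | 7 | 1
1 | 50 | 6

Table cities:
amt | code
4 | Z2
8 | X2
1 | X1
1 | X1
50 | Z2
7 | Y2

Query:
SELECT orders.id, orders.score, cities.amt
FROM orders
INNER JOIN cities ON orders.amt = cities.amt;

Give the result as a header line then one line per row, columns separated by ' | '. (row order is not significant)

== RESULT ==
orders.id | orders.score | cities.amt
10 | 4 | 4
9 | 1 | 7
1 | 6 | 50

Derivation:
After JOIN cities (3 rows):
orders.id | orders.amt | orders.score | cities.amt | cities.code
10 | 4 | 4 | 4 | Z2
9 | 7 | 1 | 7 | Y2
1 | 50 | 6 | 50 | Z2
After SELECT (3 rows):
orders.id | orders.score | cities.amt
10 | 4 | 4
9 | 1 | 7
1 | 6 | 50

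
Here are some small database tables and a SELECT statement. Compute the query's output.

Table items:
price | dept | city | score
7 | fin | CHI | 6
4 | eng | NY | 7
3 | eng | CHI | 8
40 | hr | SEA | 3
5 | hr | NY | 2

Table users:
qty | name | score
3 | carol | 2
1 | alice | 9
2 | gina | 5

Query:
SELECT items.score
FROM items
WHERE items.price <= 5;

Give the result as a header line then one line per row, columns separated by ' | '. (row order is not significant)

After WHERE (3 rows):
items.price | items.dept | items.city | items.score
4 | eng | NY | 7
3 | eng | CHI | 8
5 | hr | NY | 2
After SELECT (3 rows):
items.score
7
8
2

== RESULT ==
items.score
7
8
2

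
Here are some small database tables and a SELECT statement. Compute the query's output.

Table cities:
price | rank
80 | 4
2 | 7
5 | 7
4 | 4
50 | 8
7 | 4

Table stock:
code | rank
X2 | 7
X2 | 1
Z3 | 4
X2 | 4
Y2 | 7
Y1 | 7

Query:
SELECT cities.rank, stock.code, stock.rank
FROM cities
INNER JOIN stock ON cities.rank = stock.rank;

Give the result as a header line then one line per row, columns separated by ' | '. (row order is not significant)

After JOIN stock (12 rows):
cities.price | cities.rank | stock.code | stock.rank
80 | 4 | Z3 | 4
80 | 4 | X2 | 4
2 | 7 | X2 | 7
2 | 7 | Y2 | 7
2 | 7 | Y1 | 7
5 | 7 | X2 | 7
5 | 7 | Y2 | 7
5 | 7 | Y1 | 7
4 | 4 | Z3 | 4
4 | 4 | X2 | 4
7 | 4 | Z3 | 4
7 | 4 | X2 | 4
After SELECT (12 rows):
cities.rank | stock.code | stock.rank
4 | Z3 | 4
4 | X2 | 4
7 | X2 | 7
7 | Y2 | 7
7 | Y1 | 7
7 | X2 | 7
7 | Y2 | 7
7 | Y1 | 7
4 | Z3 | 4
4 | X2 | 4
4 | Z3 | 4
4 | X2 | 4

== RESULT ==
cities.rank | stock.code | stock.rank
4 | Z3 | 4
4 | X2 | 4
7 | X2 | 7
7 | Y2 | 7
7 | Y1 | 7
7 | X2 | 7
7 | Y2 | 7
7 | Y1 | 7
4 | Z3 | 4
4 | X2 | 4
4 | Z3 | 4
4 | X2 | 4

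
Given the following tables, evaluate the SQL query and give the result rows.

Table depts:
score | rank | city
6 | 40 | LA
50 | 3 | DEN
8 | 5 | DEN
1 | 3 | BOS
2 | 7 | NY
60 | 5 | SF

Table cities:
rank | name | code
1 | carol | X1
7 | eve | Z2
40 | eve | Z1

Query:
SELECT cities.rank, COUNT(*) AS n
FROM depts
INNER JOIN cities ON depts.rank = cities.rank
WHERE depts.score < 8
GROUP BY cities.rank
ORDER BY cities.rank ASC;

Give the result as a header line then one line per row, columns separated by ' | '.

After JOIN cities (2 rows):
depts.score | depts.rank | depts.city | cities.rank | cities.name | cities.code
6 | 40 | LA | 40 | eve | Z1
2 | 7 | NY | 7 | eve | Z2
After WHERE (2 rows):
depts.score | depts.rank | depts.city | cities.rank | cities.name | cities.code
6 | 40 | LA | 40 | eve | Z1
2 | 7 | NY | 7 | eve | Z2
After GROUP BY (2 rows):
cities.rank | n
40 | 1
7 | 1
After ORDER BY (2 rows):
cities.rank | n
7 | 1
40 | 1

== RESULT ==
cities.rank | n
7 | 1
40 | 1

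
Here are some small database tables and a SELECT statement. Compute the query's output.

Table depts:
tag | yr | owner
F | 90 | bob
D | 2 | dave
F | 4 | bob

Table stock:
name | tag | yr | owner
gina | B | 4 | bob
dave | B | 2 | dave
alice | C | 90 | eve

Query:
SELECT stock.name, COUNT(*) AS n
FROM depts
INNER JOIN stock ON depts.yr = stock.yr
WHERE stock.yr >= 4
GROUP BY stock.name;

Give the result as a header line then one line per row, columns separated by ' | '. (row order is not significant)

== RESULT ==
stock.name | n
alice | 1
gina | 1

Derivation:
After JOIN stock (3 rows):
depts.tag | depts.yr | depts.owner | stock.name | stock.tag | stock.yr | stock.owner
F | 90 | bob | alice | C | 90 | eve
D | 2 | dave | dave | B | 2 | dave
F | 4 | bob | gina | B | 4 | bob
After WHERE (2 rows):
depts.tag | depts.yr | depts.owner | stock.name | stock.tag | stock.yr | stock.owner
F | 90 | bob | alice | C | 90 | eve
F | 4 | bob | gina | B | 4 | bob
After GROUP BY (2 rows):
stock.name | n
alice | 1
gina | 1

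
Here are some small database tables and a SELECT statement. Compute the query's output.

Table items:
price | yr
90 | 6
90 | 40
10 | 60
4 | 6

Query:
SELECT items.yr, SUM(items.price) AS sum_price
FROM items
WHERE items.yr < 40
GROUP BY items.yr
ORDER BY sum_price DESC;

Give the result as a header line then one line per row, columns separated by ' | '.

After WHERE (2 rows):
items.price | items.yr
90 | 6
4 | 6
After GROUP BY (1 rows):
items.yr | sum_price
6 | 94
After ORDER BY (1 rows):
items.yr | sum_price
6 | 94

== RESULT ==
items.yr | sum_price
6 | 94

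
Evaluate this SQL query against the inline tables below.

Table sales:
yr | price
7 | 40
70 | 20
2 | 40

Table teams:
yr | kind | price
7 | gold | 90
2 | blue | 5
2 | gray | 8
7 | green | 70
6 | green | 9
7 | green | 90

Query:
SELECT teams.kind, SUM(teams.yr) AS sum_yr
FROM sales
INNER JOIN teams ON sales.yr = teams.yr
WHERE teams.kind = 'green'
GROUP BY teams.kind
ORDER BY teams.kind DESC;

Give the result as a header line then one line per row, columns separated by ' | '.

== RESULT ==
teams.kind | sum_yr
green | 14

Derivation:
After JOIN teams (5 rows):
sales.yr | sales.price | teams.yr | teams.kind | teams.price
7 | 40 | 7 | gold | 90
7 | 40 | 7 | green | 70
7 | 40 | 7 | green | 90
2 | 40 | 2 | blue | 5
2 | 40 | 2 | gray | 8
After WHERE (2 rows):
sales.yr | sales.price | teams.yr | teams.kind | teams.price
7 | 40 | 7 | green | 70
7 | 40 | 7 | green | 90
After GROUP BY (1 rows):
teams.kind | sum_yr
green | 14
After ORDER BY (1 rows):
teams.kind | sum_yr
green | 14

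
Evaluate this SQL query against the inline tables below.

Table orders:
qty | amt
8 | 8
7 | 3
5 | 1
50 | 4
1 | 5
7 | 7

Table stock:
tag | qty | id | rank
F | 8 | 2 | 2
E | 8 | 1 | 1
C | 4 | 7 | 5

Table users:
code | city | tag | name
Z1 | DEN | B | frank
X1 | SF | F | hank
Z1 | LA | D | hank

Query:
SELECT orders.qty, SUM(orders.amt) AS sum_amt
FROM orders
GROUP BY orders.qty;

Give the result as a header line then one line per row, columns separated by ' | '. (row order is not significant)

After GROUP BY (5 rows):
orders.qty | sum_amt
8 | 8
7 | 10
5 | 1
50 | 4
1 | 5

== RESULT ==
orders.qty | sum_amt
8 | 8
7 | 10
5 | 1
50 | 4
1 | 5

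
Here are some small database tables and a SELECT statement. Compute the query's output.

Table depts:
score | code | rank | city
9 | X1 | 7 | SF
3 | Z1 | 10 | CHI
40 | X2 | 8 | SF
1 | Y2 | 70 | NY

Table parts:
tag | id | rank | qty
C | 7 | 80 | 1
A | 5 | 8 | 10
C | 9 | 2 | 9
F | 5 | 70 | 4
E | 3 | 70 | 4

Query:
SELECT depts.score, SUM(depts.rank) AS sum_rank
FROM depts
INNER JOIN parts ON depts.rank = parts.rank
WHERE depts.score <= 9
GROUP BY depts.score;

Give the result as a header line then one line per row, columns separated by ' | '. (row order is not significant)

== RESULT ==
depts.score | sum_rank
1 | 140

Derivation:
After JOIN parts (3 rows):
depts.score | depts.code | depts.rank | depts.city | parts.tag | parts.id | parts.rank | parts.qty
40 | X2 | 8 | SF | A | 5 | 8 | 10
1 | Y2 | 70 | NY | F | 5 | 70 | 4
1 | Y2 | 70 | NY | E | 3 | 70 | 4
After WHERE (2 rows):
depts.score | depts.code | depts.rank | depts.city | parts.tag | parts.id | parts.rank | parts.qty
1 | Y2 | 70 | NY | F | 5 | 70 | 4
1 | Y2 | 70 | NY | E | 3 | 70 | 4
After GROUP BY (1 rows):
depts.score | sum_rank
1 | 140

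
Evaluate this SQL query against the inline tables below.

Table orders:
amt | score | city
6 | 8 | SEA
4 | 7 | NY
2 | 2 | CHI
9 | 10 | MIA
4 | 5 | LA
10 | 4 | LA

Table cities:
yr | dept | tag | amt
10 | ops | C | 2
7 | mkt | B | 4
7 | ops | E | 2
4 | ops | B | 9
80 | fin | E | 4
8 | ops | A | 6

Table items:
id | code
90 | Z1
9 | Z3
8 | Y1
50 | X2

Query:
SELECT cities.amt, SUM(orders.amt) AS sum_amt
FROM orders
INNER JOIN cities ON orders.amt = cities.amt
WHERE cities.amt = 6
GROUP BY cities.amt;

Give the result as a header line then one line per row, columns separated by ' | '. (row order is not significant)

== RESULT ==
cities.amt | sum_amt
6 | 6

Derivation:
After JOIN cities (8 rows):
orders.amt | orders.score | orders.city | cities.yr | cities.dept | cities.tag | cities.amt
6 | 8 | SEA | 8 | ops | A | 6
4 | 7 | NY | 7 | mkt | B | 4
4 | 7 | NY | 80 | fin | E | 4
2 | 2 | CHI | 10 | ops | C | 2
2 | 2 | CHI | 7 | ops | E | 2
9 | 10 | MIA | 4 | ops | B | 9
4 | 5 | LA | 7 | mkt | B | 4
4 | 5 | LA | 80 | fin | E | 4
After WHERE (1 rows):
orders.amt | orders.score | orders.city | cities.yr | cities.dept | cities.tag | cities.amt
6 | 8 | SEA | 8 | ops | A | 6
After GROUP BY (1 rows):
cities.amt | sum_amt
6 | 6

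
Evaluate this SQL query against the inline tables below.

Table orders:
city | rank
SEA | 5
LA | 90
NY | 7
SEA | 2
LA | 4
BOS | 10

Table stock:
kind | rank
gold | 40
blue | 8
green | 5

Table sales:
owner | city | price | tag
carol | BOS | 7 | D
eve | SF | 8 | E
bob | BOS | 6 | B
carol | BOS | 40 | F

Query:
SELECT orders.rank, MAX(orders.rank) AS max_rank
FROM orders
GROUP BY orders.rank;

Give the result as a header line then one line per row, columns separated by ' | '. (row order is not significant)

== RESULT ==
orders.rank | max_rank
5 | 5
90 | 90
7 | 7
2 | 2
4 | 4
10 | 10

Derivation:
After GROUP BY (6 rows):
orders.rank | max_rank
5 | 5
90 | 90
7 | 7
2 | 2
4 | 4
10 | 10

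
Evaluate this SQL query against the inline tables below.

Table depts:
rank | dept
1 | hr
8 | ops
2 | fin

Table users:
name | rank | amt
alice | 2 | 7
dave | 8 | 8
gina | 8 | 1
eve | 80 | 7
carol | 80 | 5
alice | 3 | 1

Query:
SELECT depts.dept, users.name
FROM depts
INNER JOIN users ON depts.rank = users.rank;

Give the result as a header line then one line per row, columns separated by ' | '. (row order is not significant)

== RESULT ==
depts.dept | users.name
ops | dave
ops | gina
fin | alice

Derivation:
After JOIN users (3 rows):
depts.rank | depts.dept | users.name | users.rank | users.amt
8 | ops | dave | 8 | 8
8 | ops | gina | 8 | 1
2 | fin | alice | 2 | 7
After SELECT (3 rows):
depts.dept | users.name
ops | dave
ops | gina
fin | alice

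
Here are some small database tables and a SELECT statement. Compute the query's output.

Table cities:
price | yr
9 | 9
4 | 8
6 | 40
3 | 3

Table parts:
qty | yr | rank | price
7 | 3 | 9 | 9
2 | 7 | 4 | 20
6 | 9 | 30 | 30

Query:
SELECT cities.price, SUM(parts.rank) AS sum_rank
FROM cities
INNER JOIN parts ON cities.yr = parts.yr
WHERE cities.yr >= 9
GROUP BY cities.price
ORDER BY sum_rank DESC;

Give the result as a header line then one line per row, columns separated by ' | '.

== RESULT ==
cities.price | sum_rank
9 | 30

Derivation:
After JOIN parts (2 rows):
cities.price | cities.yr | parts.qty | parts.yr | parts.rank | parts.price
9 | 9 | 6 | 9 | 30 | 30
3 | 3 | 7 | 3 | 9 | 9
After WHERE (1 rows):
cities.price | cities.yr | parts.qty | parts.yr | parts.rank | parts.price
9 | 9 | 6 | 9 | 30 | 30
After GROUP BY (1 rows):
cities.price | sum_rank
9 | 30
After ORDER BY (1 rows):
cities.price | sum_rank
9 | 30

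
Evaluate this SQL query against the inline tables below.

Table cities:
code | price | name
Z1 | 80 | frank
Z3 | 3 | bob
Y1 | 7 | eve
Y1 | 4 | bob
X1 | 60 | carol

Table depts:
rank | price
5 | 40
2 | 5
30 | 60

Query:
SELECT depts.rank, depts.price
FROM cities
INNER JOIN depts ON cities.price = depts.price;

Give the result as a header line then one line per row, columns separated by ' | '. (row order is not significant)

== RESULT ==
depts.rank | depts.price
30 | 60

Derivation:
After JOIN depts (1 rows):
cities.code | cities.price | cities.name | depts.rank | depts.price
X1 | 60 | carol | 30 | 60
After SELECT (1 rows):
depts.rank | depts.price
30 | 60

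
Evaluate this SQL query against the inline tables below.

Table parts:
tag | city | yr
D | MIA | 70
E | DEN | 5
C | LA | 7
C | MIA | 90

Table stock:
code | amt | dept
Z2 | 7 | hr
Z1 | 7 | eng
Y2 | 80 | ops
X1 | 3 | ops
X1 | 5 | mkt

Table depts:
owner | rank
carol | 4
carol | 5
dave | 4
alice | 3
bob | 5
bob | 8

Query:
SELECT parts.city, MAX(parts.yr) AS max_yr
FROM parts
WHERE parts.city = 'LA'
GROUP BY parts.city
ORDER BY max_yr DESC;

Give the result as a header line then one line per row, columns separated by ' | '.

After WHERE (1 rows):
parts.tag | parts.city | parts.yr
C | LA | 7
After GROUP BY (1 rows):
parts.city | max_yr
LA | 7
After ORDER BY (1 rows):
parts.city | max_yr
LA | 7

== RESULT ==
parts.city | max_yr
LA | 7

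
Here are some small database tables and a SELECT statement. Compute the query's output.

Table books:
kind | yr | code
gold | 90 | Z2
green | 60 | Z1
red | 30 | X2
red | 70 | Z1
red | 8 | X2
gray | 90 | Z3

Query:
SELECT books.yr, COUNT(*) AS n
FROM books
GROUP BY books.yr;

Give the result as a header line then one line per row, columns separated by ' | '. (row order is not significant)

== RESULT ==
books.yr | n
90 | 2
60 | 1
30 | 1
70 | 1
8 | 1

Derivation:
After GROUP BY (5 rows):
books.yr | n
90 | 2
60 | 1
30 | 1
70 | 1
8 | 1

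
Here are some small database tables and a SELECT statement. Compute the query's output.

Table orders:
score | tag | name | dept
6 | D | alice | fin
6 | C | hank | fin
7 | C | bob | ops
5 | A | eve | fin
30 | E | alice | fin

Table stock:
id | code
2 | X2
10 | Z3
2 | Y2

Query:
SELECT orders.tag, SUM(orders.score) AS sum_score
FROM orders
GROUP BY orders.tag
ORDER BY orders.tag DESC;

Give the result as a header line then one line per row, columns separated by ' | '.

After GROUP BY (4 rows):
orders.tag | sum_score
D | 6
C | 13
A | 5
E | 30
After ORDER BY (4 rows):
orders.tag | sum_score
E | 30
D | 6
C | 13
A | 5

== RESULT ==
orders.tag | sum_score
E | 30
D | 6
C | 13
A | 5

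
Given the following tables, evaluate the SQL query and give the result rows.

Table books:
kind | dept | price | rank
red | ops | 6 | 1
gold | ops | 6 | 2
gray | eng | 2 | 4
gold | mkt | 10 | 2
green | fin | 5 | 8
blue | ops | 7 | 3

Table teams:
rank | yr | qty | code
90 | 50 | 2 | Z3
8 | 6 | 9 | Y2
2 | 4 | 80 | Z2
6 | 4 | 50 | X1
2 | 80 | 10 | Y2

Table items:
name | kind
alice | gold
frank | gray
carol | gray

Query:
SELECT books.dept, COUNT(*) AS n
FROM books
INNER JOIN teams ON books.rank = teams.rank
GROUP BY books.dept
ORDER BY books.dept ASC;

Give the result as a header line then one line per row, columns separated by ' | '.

After JOIN teams (5 rows):
books.kind | books.dept | books.price | books.rank | teams.rank | teams.yr | teams.qty | teams.code
gold | ops | 6 | 2 | 2 | 4 | 80 | Z2
gold | ops | 6 | 2 | 2 | 80 | 10 | Y2
gold | mkt | 10 | 2 | 2 | 4 | 80 | Z2
gold | mkt | 10 | 2 | 2 | 80 | 10 | Y2
green | fin | 5 | 8 | 8 | 6 | 9 | Y2
After GROUP BY (3 rows):
books.dept | n
ops | 2
mkt | 2
fin | 1
After ORDER BY (3 rows):
books.dept | n
fin | 1
mkt | 2
ops | 2

== RESULT ==
books.dept | n
fin | 1
mkt | 2
ops | 2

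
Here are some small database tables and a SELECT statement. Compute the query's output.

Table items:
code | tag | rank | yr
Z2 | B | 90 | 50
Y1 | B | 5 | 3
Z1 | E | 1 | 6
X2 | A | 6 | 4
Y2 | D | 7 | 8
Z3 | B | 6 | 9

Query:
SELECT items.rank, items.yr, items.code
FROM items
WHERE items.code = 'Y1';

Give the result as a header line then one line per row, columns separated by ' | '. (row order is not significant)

== RESULT ==
items.rank | items.yr | items.code
5 | 3 | Y1

Derivation:
After WHERE (1 rows):
items.code | items.tag | items.rank | items.yr
Y1 | B | 5 | 3
After SELECT (1 rows):
items.rank | items.yr | items.code
5 | 3 | Y1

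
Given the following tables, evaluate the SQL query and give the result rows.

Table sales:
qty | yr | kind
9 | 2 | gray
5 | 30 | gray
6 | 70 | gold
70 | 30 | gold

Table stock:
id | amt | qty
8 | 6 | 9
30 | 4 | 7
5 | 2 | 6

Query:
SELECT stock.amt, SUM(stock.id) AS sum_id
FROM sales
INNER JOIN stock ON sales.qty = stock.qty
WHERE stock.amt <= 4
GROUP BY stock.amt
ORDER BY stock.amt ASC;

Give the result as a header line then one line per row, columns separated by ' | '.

== RESULT ==
stock.amt | sum_id
2 | 5

Derivation:
After JOIN stock (2 rows):
sales.qty | sales.yr | sales.kind | stock.id | stock.amt | stock.qty
9 | 2 | gray | 8 | 6 | 9
6 | 70 | gold | 5 | 2 | 6
After WHERE (1 rows):
sales.qty | sales.yr | sales.kind | stock.id | stock.amt | stock.qty
6 | 70 | gold | 5 | 2 | 6
After GROUP BY (1 rows):
stock.amt | sum_id
2 | 5
After ORDER BY (1 rows):
stock.amt | sum_id
2 | 5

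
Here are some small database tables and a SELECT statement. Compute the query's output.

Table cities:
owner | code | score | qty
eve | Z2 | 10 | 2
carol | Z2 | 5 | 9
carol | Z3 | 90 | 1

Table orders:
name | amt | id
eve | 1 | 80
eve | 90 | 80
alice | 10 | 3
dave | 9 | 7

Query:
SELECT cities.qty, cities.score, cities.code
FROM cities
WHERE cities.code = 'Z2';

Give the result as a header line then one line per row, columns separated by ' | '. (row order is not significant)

After WHERE (2 rows):
cities.owner | cities.code | cities.score | cities.qty
eve | Z2 | 10 | 2
carol | Z2 | 5 | 9
After SELECT (2 rows):
cities.qty | cities.score | cities.code
2 | 10 | Z2
9 | 5 | Z2

== RESULT ==
cities.qty | cities.score | cities.code
2 | 10 | Z2
9 | 5 | Z2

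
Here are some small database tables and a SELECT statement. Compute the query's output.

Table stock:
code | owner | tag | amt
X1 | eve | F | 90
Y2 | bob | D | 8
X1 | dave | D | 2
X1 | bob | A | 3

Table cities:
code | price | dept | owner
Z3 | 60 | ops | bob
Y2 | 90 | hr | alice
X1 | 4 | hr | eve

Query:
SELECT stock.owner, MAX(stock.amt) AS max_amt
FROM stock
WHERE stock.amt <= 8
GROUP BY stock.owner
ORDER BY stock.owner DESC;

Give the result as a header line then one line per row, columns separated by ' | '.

After WHERE (3 rows):
stock.code | stock.owner | stock.tag | stock.amt
Y2 | bob | D | 8
X1 | dave | D | 2
X1 | bob | A | 3
After GROUP BY (2 rows):
stock.owner | max_amt
bob | 8
dave | 2
After ORDER BY (2 rows):
stock.owner | max_amt
dave | 2
bob | 8

== RESULT ==
stock.owner | max_amt
dave | 2
bob | 8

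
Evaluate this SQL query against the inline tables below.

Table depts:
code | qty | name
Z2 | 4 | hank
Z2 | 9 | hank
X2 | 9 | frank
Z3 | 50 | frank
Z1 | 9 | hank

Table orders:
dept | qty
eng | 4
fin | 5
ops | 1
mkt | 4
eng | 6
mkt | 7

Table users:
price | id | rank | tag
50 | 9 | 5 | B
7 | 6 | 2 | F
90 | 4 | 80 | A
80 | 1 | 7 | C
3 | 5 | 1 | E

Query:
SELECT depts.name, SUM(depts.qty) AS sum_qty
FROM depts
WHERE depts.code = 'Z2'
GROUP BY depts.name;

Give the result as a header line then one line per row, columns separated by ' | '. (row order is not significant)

After WHERE (2 rows):
depts.code | depts.qty | depts.name
Z2 | 4 | hank
Z2 | 9 | hank
After GROUP BY (1 rows):
depts.name | sum_qty
hank | 13

== RESULT ==
depts.name | sum_qty
hank | 13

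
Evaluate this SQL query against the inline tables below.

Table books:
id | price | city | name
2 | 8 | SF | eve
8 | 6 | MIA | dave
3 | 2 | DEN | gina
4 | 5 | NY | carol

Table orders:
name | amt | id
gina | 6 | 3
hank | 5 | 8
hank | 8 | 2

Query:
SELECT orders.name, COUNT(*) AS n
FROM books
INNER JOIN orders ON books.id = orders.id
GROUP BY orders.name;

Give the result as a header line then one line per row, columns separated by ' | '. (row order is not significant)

== RESULT ==
orders.name | n
hank | 2
gina | 1

Derivation:
After JOIN orders (3 rows):
books.id | books.price | books.city | books.name | orders.name | orders.amt | orders.id
2 | 8 | SF | eve | hank | 8 | 2
8 | 6 | MIA | dave | hank | 5 | 8
3 | 2 | DEN | gina | gina | 6 | 3
After GROUP BY (2 rows):
orders.name | n
hank | 2
gina | 1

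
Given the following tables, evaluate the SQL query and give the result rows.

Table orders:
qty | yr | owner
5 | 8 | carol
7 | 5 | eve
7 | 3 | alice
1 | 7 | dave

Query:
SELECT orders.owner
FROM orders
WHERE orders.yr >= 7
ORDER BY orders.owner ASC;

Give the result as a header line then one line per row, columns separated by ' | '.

== RESULT ==
orders.owner
carol
dave

Derivation:
After WHERE (2 rows):
orders.qty | orders.yr | orders.owner
5 | 8 | carol
1 | 7 | dave
After SELECT (2 rows):
orders.owner
carol
dave
After ORDER BY (2 rows):
orders.owner
carol
dave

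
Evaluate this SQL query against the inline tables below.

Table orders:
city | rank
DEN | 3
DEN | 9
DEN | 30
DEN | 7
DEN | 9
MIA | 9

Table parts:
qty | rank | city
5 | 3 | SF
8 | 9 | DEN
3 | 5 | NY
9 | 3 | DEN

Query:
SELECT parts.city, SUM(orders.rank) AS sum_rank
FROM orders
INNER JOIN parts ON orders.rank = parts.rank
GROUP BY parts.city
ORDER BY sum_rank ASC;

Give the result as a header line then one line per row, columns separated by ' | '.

After JOIN parts (5 rows):
orders.city | orders.rank | parts.qty | parts.rank | parts.city
DEN | 3 | 5 | 3 | SF
DEN | 3 | 9 | 3 | DEN
DEN | 9 | 8 | 9 | DEN
DEN | 9 | 8 | 9 | DEN
MIA | 9 | 8 | 9 | DEN
After GROUP BY (2 rows):
parts.city | sum_rank
SF | 3
DEN | 30
After ORDER BY (2 rows):
parts.city | sum_rank
SF | 3
DEN | 30

== RESULT ==
parts.city | sum_rank
SF | 3
DEN | 30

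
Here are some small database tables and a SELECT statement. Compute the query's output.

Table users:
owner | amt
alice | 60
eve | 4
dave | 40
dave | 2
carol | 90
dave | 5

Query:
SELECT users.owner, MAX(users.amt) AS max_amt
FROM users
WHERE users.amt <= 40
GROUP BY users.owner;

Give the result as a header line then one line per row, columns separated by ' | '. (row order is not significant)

== RESULT ==
users.owner | max_amt
eve | 4
dave | 40

Derivation:
After WHERE (4 rows):
users.owner | users.amt
eve | 4
dave | 40
dave | 2
dave | 5
After GROUP BY (2 rows):
users.owner | max_amt
eve | 4
dave | 40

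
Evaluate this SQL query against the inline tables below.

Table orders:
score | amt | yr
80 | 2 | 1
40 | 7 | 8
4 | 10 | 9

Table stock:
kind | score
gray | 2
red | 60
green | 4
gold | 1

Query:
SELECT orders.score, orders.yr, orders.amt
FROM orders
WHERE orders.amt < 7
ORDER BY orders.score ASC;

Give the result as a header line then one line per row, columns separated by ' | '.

After WHERE (1 rows):
orders.score | orders.amt | orders.yr
80 | 2 | 1
After SELECT (1 rows):
orders.score | orders.yr | orders.amt
80 | 1 | 2
After ORDER BY (1 rows):
orders.score | orders.yr | orders.amt
80 | 1 | 2

== RESULT ==
orders.score | orders.yr | orders.amt
80 | 1 | 2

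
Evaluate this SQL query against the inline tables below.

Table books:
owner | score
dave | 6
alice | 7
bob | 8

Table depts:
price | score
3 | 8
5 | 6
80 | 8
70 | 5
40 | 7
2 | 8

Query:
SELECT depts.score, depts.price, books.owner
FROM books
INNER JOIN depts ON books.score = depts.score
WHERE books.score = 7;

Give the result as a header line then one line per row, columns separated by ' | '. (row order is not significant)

== RESULT ==
depts.score | depts.price | books.owner
7 | 40 | alice

Derivation:
After JOIN depts (5 rows):
books.owner | books.score | depts.price | depts.score
dave | 6 | 5 | 6
alice | 7 | 40 | 7
bob | 8 | 3 | 8
bob | 8 | 80 | 8
bob | 8 | 2 | 8
After WHERE (1 rows):
books.owner | books.score | depts.price | depts.score
alice | 7 | 40 | 7
After SELECT (1 rows):
depts.score | depts.price | books.owner
7 | 40 | alice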